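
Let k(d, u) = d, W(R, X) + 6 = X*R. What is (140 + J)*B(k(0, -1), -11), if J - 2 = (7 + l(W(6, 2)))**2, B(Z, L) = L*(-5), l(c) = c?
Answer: 17105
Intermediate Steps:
W(R, X) = -6 + R*X (W(R, X) = -6 + X*R = -6 + R*X)
B(Z, L) = -5*L
J = 171 (J = 2 + (7 + (-6 + 6*2))**2 = 2 + (7 + (-6 + 12))**2 = 2 + (7 + 6)**2 = 2 + 13**2 = 2 + 169 = 171)
(140 + J)*B(k(0, -1), -11) = (140 + 171)*(-5*(-11)) = 311*55 = 17105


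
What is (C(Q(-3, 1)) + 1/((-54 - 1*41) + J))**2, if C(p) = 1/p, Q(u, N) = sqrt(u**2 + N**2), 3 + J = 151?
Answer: 2819/28090 + sqrt(10)/265 ≈ 0.11229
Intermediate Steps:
J = 148 (J = -3 + 151 = 148)
Q(u, N) = sqrt(N**2 + u**2)
(C(Q(-3, 1)) + 1/((-54 - 1*41) + J))**2 = (1/(sqrt(1**2 + (-3)**2)) + 1/((-54 - 1*41) + 148))**2 = (1/(sqrt(1 + 9)) + 1/((-54 - 41) + 148))**2 = (1/(sqrt(10)) + 1/(-95 + 148))**2 = (sqrt(10)/10 + 1/53)**2 = (1/53 + sqrt(10)/10)**2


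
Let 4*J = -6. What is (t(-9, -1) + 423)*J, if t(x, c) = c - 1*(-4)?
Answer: -639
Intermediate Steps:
t(x, c) = 4 + c (t(x, c) = c + 4 = 4 + c)
J = -3/2 (J = (1/4)*(-6) = -3/2 ≈ -1.5000)
(t(-9, -1) + 423)*J = ((4 - 1) + 423)*(-3/2) = (3 + 423)*(-3/2) = 426*(-3/2) = -639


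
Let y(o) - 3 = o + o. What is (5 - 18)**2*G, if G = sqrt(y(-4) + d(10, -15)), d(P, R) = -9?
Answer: 169*I*sqrt(14) ≈ 632.34*I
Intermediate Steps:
y(o) = 3 + 2*o (y(o) = 3 + (o + o) = 3 + 2*o)
G = I*sqrt(14) (G = sqrt((3 + 2*(-4)) - 9) = sqrt((3 - 8) - 9) = sqrt(-5 - 9) = sqrt(-14) = I*sqrt(14) ≈ 3.7417*I)
(5 - 18)**2*G = (5 - 18)**2*(I*sqrt(14)) = (-13)**2*(I*sqrt(14)) = 169*(I*sqrt(14)) = 169*I*sqrt(14)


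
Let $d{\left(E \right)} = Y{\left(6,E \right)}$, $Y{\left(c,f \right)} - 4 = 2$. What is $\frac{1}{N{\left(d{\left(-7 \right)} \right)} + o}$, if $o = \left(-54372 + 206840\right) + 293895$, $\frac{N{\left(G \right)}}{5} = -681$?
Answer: $\frac{1}{442958} \approx 2.2576 \cdot 10^{-6}$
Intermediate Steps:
$Y{\left(c,f \right)} = 6$ ($Y{\left(c,f \right)} = 4 + 2 = 6$)
$d{\left(E \right)} = 6$
$N{\left(G \right)} = -3405$ ($N{\left(G \right)} = 5 \left(-681\right) = -3405$)
$o = 446363$ ($o = 152468 + 293895 = 446363$)
$\frac{1}{N{\left(d{\left(-7 \right)} \right)} + o} = \frac{1}{-3405 + 446363} = \frac{1}{442958}$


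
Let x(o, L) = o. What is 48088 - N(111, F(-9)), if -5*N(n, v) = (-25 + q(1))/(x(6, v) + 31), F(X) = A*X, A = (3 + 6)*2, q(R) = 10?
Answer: 1779253/37 ≈ 48088.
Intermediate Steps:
A = 18 (A = 9*2 = 18)
F(X) = 18*X
N(n, v) = 3/37 (N(n, v) = -(-25 + 10)/(5*(6 + 31)) = -(-3)/37 = -⅕*(-15/37) = 3/37)
48088 - N(111, F(-9)) = 48088 - 1*3/37 = 48088 - 3/37 = 1779253/37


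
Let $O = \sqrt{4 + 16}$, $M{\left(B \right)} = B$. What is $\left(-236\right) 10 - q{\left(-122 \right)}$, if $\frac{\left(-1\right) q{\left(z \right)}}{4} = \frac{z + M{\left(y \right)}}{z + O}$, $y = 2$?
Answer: $- \frac{2188780}{929} + \frac{60 \sqrt{5}}{929} \approx -2355.9$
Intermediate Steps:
$O = 2 \sqrt{5}$ ($O = \sqrt{20} = 2 \sqrt{5} \approx 4.4721$)
$q{\left(z \right)} = - \frac{4 \left(2 + z\right)}{z + 2 \sqrt{5}}$ ($q{\left(z \right)} = - 4 \frac{z + 2}{z + 2 \sqrt{5}} = - 4 \frac{2 + z}{z + 2 \sqrt{5}} = - \frac{4 \left(2 + z\right)}{z + 2 \sqrt{5}}$)
$\left(-236\right) 10 - q{\left(-122 \right)} = \left(-236\right) 10 - \frac{4 \left(-2 - -122\right)}{-122 + 2 \sqrt{5}} = -2360 - \frac{4 \left(-2 + 122\right)}{-122 + 2 \sqrt{5}} = -2360 - 4 \frac{1}{-122 + 2 \sqrt{5}} \cdot 120 = -2360 - \frac{480}{-122 + 2 \sqrt{5}}$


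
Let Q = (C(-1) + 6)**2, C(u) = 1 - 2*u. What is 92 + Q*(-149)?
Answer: -11977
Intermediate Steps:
Q = 81 (Q = ((1 - 2*(-1)) + 6)**2 = ((1 + 2) + 6)**2 = (3 + 6)**2 = 9**2 = 81)
92 + Q*(-149) = 92 + 81*(-149) = 92 - 12069 = -11977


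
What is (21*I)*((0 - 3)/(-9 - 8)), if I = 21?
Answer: 1323/17 ≈ 77.823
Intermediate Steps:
(21*I)*((0 - 3)/(-9 - 8)) = (21*21)*((0 - 3)/(-9 - 8)) = 441*(-3/(-17)) = 441*(-3*(-1/17)) = 441*(3/17) = 1323/17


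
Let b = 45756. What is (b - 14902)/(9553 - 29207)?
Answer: -15427/9827 ≈ -1.5699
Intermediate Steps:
(b - 14902)/(9553 - 29207) = (45756 - 14902)/(9553 - 29207) = 30854/(-19654) = 30854*(-1/19654) = -15427/9827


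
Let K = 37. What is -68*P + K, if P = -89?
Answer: 6089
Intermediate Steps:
-68*P + K = -68*(-89) + 37 = 6052 + 37 = 6089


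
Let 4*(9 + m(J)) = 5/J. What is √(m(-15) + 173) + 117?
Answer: 117 + √5901/6 ≈ 129.80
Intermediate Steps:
m(J) = -9 + 5/(4*J) (m(J) = -9 + (5/J)/4 = -9 + 5/(4*J))
√(m(-15) + 173) + 117 = √((-9 + (5/4)/(-15)) + 173) + 117 = √((-9 + (5/4)*(-1/15)) + 173) + 117 = √((-9 - 1/12) + 173) + 117 = √(-109/12 + 173) + 117 = √(1967/12) + 117 = √5901/6 + 117 = 117 + √5901/6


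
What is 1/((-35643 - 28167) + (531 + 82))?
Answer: -1/63197 ≈ -1.5824e-5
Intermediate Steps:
1/((-35643 - 28167) + (531 + 82)) = 1/(-63810 + 613) = 1/(-63197) = -1/63197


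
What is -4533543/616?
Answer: -647649/88 ≈ -7359.6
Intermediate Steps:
-4533543/616 = -3213*1411/616 = -647649/88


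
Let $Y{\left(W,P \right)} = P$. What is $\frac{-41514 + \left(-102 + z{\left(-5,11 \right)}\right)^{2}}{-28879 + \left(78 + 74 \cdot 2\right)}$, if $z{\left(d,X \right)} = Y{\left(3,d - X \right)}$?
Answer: $\frac{27590}{28653} \approx 0.9629$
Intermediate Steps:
$z{\left(d,X \right)} = d - X$
$\frac{-41514 + \left(-102 + z{\left(-5,11 \right)}\right)^{2}}{-28879 + \left(78 + 74 \cdot 2\right)} = \frac{-41514 + \left(-102 - 16\right)^{2}}{-28879 + \left(78 + 74 \cdot 2\right)} = \frac{-41514 + \left(-102 - 16\right)^{2}}{-28879 + \left(78 + 148\right)} = \frac{-41514 + \left(-102 - 16\right)^{2}}{-28879 + 226} = \frac{-41514 + \left(-118\right)^{2}}{-28653} = \left(-41514 + 13924\right) \left(- \frac{1}{28653}\right) = \left(-27590\right) \left(- \frac{1}{28653}\right) = \frac{27590}{28653}$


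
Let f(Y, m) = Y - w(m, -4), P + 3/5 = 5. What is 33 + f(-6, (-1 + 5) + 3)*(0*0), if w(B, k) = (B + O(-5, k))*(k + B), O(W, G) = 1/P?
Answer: 33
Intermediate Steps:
P = 22/5 (P = -⅗ + 5 = 22/5 ≈ 4.4000)
O(W, G) = 5/22 (O(W, G) = 1/(22/5) = 5/22)
w(B, k) = (5/22 + B)*(B + k) (w(B, k) = (B + 5/22)*(k + B) = (5/22 + B)*(B + k))
f(Y, m) = 10/11 + Y - m² + 83*m/22 (f(Y, m) = Y - (m² + 5*m/22 + (5/22)*(-4) + m*(-4)) = Y - (m² + 5*m/22 - 10/11 - 4*m) = Y - (-10/11 + m² - 83*m/22) = Y + (10/11 - m² + 83*m/22) = 10/11 + Y - m² + 83*m/22)
33 + f(-6, (-1 + 5) + 3)*(0*0) = 33 + (10/11 - 6 - ((-1 + 5) + 3)² + 83*((-1 + 5) + 3)/22)*(0*0) = 33 + (10/11 - 6 - (4 + 3)² + 83*(4 + 3)/22)*0 = 33 + (10/11 - 6 - 1*7² + (83/22)*7)*0 = 33 + (10/11 - 6 - 1*49 + 581/22)*0 = 33 + (10/11 - 6 - 49 + 581/22)*0 = 33 - 609/22*0 = 33 + 0 = 33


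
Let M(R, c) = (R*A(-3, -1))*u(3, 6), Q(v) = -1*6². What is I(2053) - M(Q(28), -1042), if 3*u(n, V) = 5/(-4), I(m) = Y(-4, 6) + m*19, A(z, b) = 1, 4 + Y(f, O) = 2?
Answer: 38990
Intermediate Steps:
Y(f, O) = -2 (Y(f, O) = -4 + 2 = -2)
Q(v) = -36 (Q(v) = -1*36 = -36)
I(m) = -2 + 19*m (I(m) = -2 + m*19 = -2 + 19*m)
u(n, V) = -5/12 (u(n, V) = (5/(-4))/3 = (5*(-¼))/3 = (⅓)*(-5/4) = -5/12)
M(R, c) = -5*R/12 (M(R, c) = (R*1)*(-5/12) = R*(-5/12) = -5*R/12)
I(2053) - M(Q(28), -1042) = (-2 + 19*2053) - (-5)*(-36)/12 = (-2 + 39007) - 1*15 = 39005 - 15 = 38990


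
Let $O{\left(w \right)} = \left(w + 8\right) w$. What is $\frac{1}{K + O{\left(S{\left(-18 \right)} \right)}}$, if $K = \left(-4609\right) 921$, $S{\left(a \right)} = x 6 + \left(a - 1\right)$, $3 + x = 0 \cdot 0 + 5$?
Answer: $- \frac{1}{4244896} \approx -2.3558 \cdot 10^{-7}$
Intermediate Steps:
$x = 2$ ($x = -3 + \left(0 \cdot 0 + 5\right) = -3 + \left(0 + 5\right) = -3 + 5 = 2$)
$S{\left(a \right)} = 11 + a$ ($S{\left(a \right)} = 2 \cdot 6 + \left(a - 1\right) = 12 + \left(-1 + a\right) = 11 + a$)
$O{\left(w \right)} = w \left(8 + w\right)$ ($O{\left(w \right)} = \left(8 + w\right) w = w \left(8 + w\right)$)
$K = -4244889$
$\frac{1}{K + O{\left(S{\left(-18 \right)} \right)}} = \frac{1}{-4244889 + \left(11 - 18\right) \left(8 + \left(11 - 18\right)\right)} = \frac{1}{-4244889 - 7 \left(8 - 7\right)} = \frac{1}{-4244889 - 7} = \frac{1}{-4244896} = - \frac{1}{4244896}$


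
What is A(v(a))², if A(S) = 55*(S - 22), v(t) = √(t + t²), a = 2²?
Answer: 1524600 - 266200*√5 ≈ 9.2936e+5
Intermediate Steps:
a = 4
A(S) = -1210 + 55*S (A(S) = 55*(-22 + S) = -1210 + 55*S)
A(v(a))² = (-1210 + 55*√(4*(1 + 4)))² = (-1210 + 55*√(4*5))² = (-1210 + 55*√20)² = (-1210 + 55*(2*√5))² = (-1210 + 110*√5)²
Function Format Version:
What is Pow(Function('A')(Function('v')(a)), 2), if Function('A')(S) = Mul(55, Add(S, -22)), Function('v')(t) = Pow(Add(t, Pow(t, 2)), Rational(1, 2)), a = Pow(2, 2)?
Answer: Add(1524600, Mul(-266200, Pow(5, Rational(1, 2)))) ≈ 9.2936e+5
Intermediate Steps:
a = 4
Function('A')(S) = Add(-1210, Mul(55, S)) (Function('A')(S) = Mul(55, Add(-22, S)) = Add(-1210, Mul(55, S)))
Pow(Function('A')(Function('v')(a)), 2) = Pow(Add(-1210, Mul(55, Pow(Mul(4, Add(1, 4)), Rational(1, 2)))), 2) = Pow(Add(-1210, Mul(55, Pow(Mul(4, 5), Rational(1, 2)))), 2) = Pow(Add(-1210, Mul(55, Pow(20, Rational(1, 2)))), 2) = Pow(Add(-1210, Mul(55, Mul(2, Pow(5, Rational(1, 2))))), 2) = Pow(Add(-1210, Mul(110, Pow(5, Rational(1, 2)))), 2)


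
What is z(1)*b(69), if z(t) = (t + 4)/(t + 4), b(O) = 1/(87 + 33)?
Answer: 1/120 ≈ 0.0083333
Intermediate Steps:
b(O) = 1/120
z(t) = 1 (z(t) = (4 + t)/(4 + t) = 1)
z(1)*b(69) = 1*(1/120) = 1/120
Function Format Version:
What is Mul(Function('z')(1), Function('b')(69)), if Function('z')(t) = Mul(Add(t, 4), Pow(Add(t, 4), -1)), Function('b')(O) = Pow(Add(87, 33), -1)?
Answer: Rational(1, 120) ≈ 0.0083333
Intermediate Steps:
Function('b')(O) = Rational(1, 120) (Function('b')(O) = Pow(120, -1) = Rational(1, 120))
Function('z')(t) = 1 (Function('z')(t) = Mul(Add(4, t), Pow(Add(4, t), -1)) = 1)
Mul(Function('z')(1), Function('b')(69)) = Mul(1, Rational(1, 120)) = Rational(1, 120)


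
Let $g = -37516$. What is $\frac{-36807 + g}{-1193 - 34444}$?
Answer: $\frac{74323}{35637} \approx 2.0856$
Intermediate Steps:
$\frac{-36807 + g}{-1193 - 34444} = \frac{-36807 - 37516}{-1193 - 34444} = - \frac{74323}{-35637} = \left(-74323\right) \left(- \frac{1}{35637}\right) = \frac{74323}{35637}$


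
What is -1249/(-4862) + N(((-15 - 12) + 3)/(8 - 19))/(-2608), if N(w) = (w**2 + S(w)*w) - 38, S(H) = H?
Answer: 9338611/34870264 ≈ 0.26781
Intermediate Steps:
N(w) = -38 + 2*w**2 (N(w) = (w**2 + w*w) - 38 = (w**2 + w**2) - 38 = 2*w**2 - 38 = -38 + 2*w**2)
-1249/(-4862) + N(((-15 - 12) + 3)/(8 - 19))/(-2608) = -1249/(-4862) + (-38 + 2*(((-15 - 12) + 3)/(8 - 19))**2)/(-2608) = -1249*(-1/4862) + (-38 + 2*((-27 + 3)/(-11))**2)*(-1/2608) = 1249/4862 + (-38 + 2*(-24*(-1/11))**2)*(-1/2608) = 1249/4862 + (-38 + 2*(24/11)**2)*(-1/2608) = 1249/4862 + (-38 + 2*(576/121))*(-1/2608) = 1249/4862 + (-38 + 1152/121)*(-1/2608) = 1249/4862 - 3446/121*(-1/2608) = 1249/4862 + 1723/157784 = 9338611/34870264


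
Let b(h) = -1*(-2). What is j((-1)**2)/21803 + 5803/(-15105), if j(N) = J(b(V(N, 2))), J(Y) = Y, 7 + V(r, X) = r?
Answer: -126492599/329334315 ≈ -0.38409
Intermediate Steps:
V(r, X) = -7 + r
b(h) = 2
j(N) = 2
j((-1)**2)/21803 + 5803/(-15105) = 2/21803 + 5803/(-15105) = 2*(1/21803) + 5803*(-1/15105) = 2/21803 - 5803/15105 = -126492599/329334315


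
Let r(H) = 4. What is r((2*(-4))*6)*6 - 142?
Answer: -118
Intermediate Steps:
r((2*(-4))*6)*6 - 142 = 4*6 - 142 = 24 - 142 = -118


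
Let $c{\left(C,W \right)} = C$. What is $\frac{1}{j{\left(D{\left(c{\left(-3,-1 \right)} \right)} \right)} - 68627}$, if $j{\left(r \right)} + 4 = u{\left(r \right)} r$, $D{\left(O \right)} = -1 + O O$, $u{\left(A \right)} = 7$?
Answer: $- \frac{1}{68575} \approx -1.4583 \cdot 10^{-5}$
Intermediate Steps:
$D{\left(O \right)} = -1 + O^{2}$
$j{\left(r \right)} = -4 + 7 r$
$\frac{1}{j{\left(D{\left(c{\left(-3,-1 \right)} \right)} \right)} - 68627} = \frac{1}{\left(-4 + 7 \left(-1 + \left(-3\right)^{2}\right)\right) - 68627} = \frac{1}{\left(-4 + 7 \left(-1 + 9\right)\right) - 68627} = \frac{1}{\left(-4 + 7 \cdot 8\right) - 68627} = \frac{1}{\left(-4 + 56\right) - 68627} = \frac{1}{52 - 68627} = \frac{1}{-68575} = - \frac{1}{68575}$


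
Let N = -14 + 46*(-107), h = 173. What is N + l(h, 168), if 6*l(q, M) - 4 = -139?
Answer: -9917/2 ≈ -4958.5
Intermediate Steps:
l(q, M) = -45/2 (l(q, M) = 2/3 + (1/6)*(-139) = 2/3 - 139/6 = -45/2)
N = -4936 (N = -14 - 4922 = -4936)
N + l(h, 168) = -4936 - 45/2 = -9917/2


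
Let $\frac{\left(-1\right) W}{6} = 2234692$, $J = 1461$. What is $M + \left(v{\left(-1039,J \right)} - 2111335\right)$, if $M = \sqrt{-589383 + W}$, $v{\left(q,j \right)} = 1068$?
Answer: $-2110267 + i \sqrt{13997535} \approx -2.1103 \cdot 10^{6} + 3741.3 i$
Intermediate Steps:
$W = -13408152$ ($W = \left(-6\right) 2234692 = -13408152$)
$M = i \sqrt{13997535}$ ($M = \sqrt{-589383 - 13408152} = \sqrt{-13997535} = i \sqrt{13997535} \approx 3741.3 i$)
$M + \left(v{\left(-1039,J \right)} - 2111335\right) = i \sqrt{13997535} + \left(1068 - 2111335\right) = i \sqrt{13997535} - 2110267 = -2110267 + i \sqrt{13997535}$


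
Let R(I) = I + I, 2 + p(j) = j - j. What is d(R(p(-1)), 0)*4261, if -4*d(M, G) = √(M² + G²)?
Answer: -4261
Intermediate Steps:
p(j) = -2 (p(j) = -2 + (j - j) = -2 + 0 = -2)
R(I) = 2*I
d(M, G) = -√(G² + M²)/4 (d(M, G) = -√(M² + G²)/4 = -√(G² + M²)/4)
d(R(p(-1)), 0)*4261 = -√(0² + (2*(-2))²)/4*4261 = -√(0 + (-4)²)/4*4261 = -√(0 + 16)/4*4261 = -√16/4*4261 = -¼*4*4261 = -1*4261 = -4261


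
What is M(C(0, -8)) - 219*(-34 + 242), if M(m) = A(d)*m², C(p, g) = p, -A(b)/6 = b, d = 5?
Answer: -45552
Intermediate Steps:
A(b) = -6*b
M(m) = -30*m² (M(m) = (-6*5)*m² = -30*m²)
M(C(0, -8)) - 219*(-34 + 242) = -30*0² - 219*(-34 + 242) = -30*0 - 219*208 = 0 - 1*45552 = 0 - 45552 = -45552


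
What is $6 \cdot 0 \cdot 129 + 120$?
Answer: $120$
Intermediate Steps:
$6 \cdot 0 \cdot 129 + 120 = 0 \cdot 129 + 120 = 0 + 120 = 120$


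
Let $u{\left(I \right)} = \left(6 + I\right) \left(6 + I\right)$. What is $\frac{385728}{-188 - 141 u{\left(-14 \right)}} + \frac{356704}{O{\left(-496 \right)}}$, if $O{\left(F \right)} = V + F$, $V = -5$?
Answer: $- \frac{17751056}{23547} \approx -753.86$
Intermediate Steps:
$O{\left(F \right)} = -5 + F$
$u{\left(I \right)} = \left(6 + I\right)^{2}$
$\frac{385728}{-188 - 141 u{\left(-14 \right)}} + \frac{356704}{O{\left(-496 \right)}} = \frac{385728}{-188 - 141 \left(6 - 14\right)^{2}} + \frac{356704}{-5 - 496} = \frac{385728}{-188 - 141 \left(-8\right)^{2}} + \frac{356704}{-501} = \frac{385728}{-188 - 9024} + 356704 \left(- \frac{1}{501}\right) = \frac{385728}{-188 - 9024} - \frac{356704}{501} = \frac{385728}{-9212} - \frac{356704}{501} = 385728 \left(- \frac{1}{9212}\right) - \frac{356704}{501} = - \frac{1968}{47} - \frac{356704}{501} = - \frac{17751056}{23547}$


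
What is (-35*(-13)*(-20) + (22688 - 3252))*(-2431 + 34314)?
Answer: 329542688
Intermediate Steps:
(-35*(-13)*(-20) + (22688 - 3252))*(-2431 + 34314) = (455*(-20) + 19436)*31883 = (-9100 + 19436)*31883 = 10336*31883 = 329542688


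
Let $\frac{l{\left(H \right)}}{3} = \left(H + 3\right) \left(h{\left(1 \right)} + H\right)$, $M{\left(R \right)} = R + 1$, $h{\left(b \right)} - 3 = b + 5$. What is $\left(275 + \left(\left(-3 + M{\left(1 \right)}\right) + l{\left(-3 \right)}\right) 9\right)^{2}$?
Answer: $70756$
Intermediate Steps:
$h{\left(b \right)} = 8 + b$ ($h{\left(b \right)} = 3 + \left(b + 5\right) = 3 + \left(5 + b\right) = 8 + b$)
$M{\left(R \right)} = 1 + R$
$l{\left(H \right)} = 3 \left(3 + H\right) \left(9 + H\right)$ ($l{\left(H \right)} = 3 \left(H + 3\right) \left(\left(8 + 1\right) + H\right) = 3 \left(3 + H\right) \left(9 + H\right)$)
$\left(275 + \left(\left(-3 + M{\left(1 \right)}\right) + l{\left(-3 \right)}\right) 9\right)^{2} = \left(275 + \left(\left(-3 + \left(1 + 1\right)\right) + \left(81 + 3 \left(-3\right)^{2} + 36 \left(-3\right)\right)\right) 9\right)^{2} = \left(275 + \left(\left(-3 + 2\right) + \left(81 + 3 \cdot 9 - 108\right)\right) 9\right)^{2} = \left(275 + \left(-1 + \left(81 + 27 - 108\right)\right) 9\right)^{2} = \left(275 + \left(-1 + 0\right) 9\right)^{2} = \left(275 - 9\right)^{2} = 266^{2} = 70756$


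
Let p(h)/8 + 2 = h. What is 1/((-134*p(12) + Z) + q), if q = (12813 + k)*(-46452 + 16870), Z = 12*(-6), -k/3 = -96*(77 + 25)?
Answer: -1/1248045790 ≈ -8.0125e-10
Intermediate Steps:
p(h) = -16 + 8*h
k = 29376 (k = -(-288)*(77 + 25) = -(-288)*102 = -3*(-9792) = 29376)
Z = -72
q = -1248034998 (q = (12813 + 29376)*(-46452 + 16870) = 42189*(-29582) = -1248034998)
1/((-134*p(12) + Z) + q) = 1/((-134*(-16 + 8*12) - 72) - 1248034998) = 1/((-134*(-16 + 96) - 72) - 1248034998) = 1/((-134*80 - 72) - 1248034998) = 1/((-10720 - 72) - 1248034998) = 1/(-10792 - 1248034998) = 1/(-1248045790) = -1/1248045790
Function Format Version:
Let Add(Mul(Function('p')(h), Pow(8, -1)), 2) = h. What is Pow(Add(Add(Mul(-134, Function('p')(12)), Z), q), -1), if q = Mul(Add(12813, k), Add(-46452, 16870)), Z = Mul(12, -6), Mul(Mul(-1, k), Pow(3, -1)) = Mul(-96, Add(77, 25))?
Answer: Rational(-1, 1248045790) ≈ -8.0125e-10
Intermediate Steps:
Function('p')(h) = Add(-16, Mul(8, h))
k = 29376 (k = Mul(-3, Mul(-96, Add(77, 25))) = Mul(-3, Mul(-96, 102)) = Mul(-3, -9792) = 29376)
Z = -72
q = -1248034998 (q = Mul(Add(12813, 29376), Add(-46452, 16870)) = Mul(42189, -29582) = -1248034998)
Pow(Add(Add(Mul(-134, Function('p')(12)), Z), q), -1) = Pow(Add(Add(Mul(-134, Add(-16, Mul(8, 12))), -72), -1248034998), -1) = Pow(Add(Add(Mul(-134, Add(-16, 96)), -72), -1248034998), -1) = Pow(Add(Add(Mul(-134, 80), -72), -1248034998), -1) = Pow(Add(Add(-10720, -72), -1248034998), -1) = Pow(Add(-10792, -1248034998), -1) = Pow(-1248045790, -1) = Rational(-1, 1248045790)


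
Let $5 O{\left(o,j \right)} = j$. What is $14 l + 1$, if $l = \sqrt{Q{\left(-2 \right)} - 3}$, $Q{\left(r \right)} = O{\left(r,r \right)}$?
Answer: $1 + \frac{14 i \sqrt{85}}{5} \approx 1.0 + 25.815 i$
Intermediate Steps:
$O{\left(o,j \right)} = \frac{j}{5}$
$Q{\left(r \right)} = \frac{r}{5}$
$l = \frac{i \sqrt{85}}{5}$ ($l = \sqrt{\frac{1}{5} \left(-2\right) - 3} = \sqrt{- \frac{2}{5} - 3} = \sqrt{- \frac{17}{5}} = \frac{i \sqrt{85}}{5} \approx 1.8439 i$)
$14 l + 1 = 14 \frac{i \sqrt{85}}{5} + 1 = \frac{14 i \sqrt{85}}{5} + 1 = 1 + \frac{14 i \sqrt{85}}{5}$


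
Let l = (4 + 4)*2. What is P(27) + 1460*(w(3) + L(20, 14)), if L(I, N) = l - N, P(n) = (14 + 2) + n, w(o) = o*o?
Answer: 16103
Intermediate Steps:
l = 16 (l = 8*2 = 16)
w(o) = o**2
P(n) = 16 + n
L(I, N) = 16 - N
P(27) + 1460*(w(3) + L(20, 14)) = (16 + 27) + 1460*(3**2 + (16 - 1*14)) = 43 + 1460*(9 + (16 - 14)) = 43 + 1460*(9 + 2) = 43 + 1460*11 = 43 + 16060 = 16103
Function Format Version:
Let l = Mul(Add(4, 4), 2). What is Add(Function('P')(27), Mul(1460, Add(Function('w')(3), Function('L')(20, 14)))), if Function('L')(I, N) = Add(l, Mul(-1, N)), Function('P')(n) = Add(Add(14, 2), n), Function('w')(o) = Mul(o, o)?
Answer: 16103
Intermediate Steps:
l = 16 (l = Mul(8, 2) = 16)
Function('w')(o) = Pow(o, 2)
Function('P')(n) = Add(16, n)
Function('L')(I, N) = Add(16, Mul(-1, N))
Add(Function('P')(27), Mul(1460, Add(Function('w')(3), Function('L')(20, 14)))) = Add(Add(16, 27), Mul(1460, Add(Pow(3, 2), Add(16, Mul(-1, 14))))) = Add(43, Mul(1460, Add(9, Add(16, -14)))) = Add(43, Mul(1460, Add(9, 2))) = Add(43, Mul(1460, 11)) = Add(43, 16060) = 16103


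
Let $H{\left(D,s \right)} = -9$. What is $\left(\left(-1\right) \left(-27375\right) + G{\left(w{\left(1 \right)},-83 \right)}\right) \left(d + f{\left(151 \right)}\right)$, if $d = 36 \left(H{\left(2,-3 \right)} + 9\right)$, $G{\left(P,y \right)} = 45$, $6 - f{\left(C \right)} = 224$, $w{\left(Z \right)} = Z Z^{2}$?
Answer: $-5977560$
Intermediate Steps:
$w{\left(Z \right)} = Z^{3}$
$f{\left(C \right)} = -218$ ($f{\left(C \right)} = 6 - 224 = -218$)
$d = 0$ ($d = 36 \left(-9 + 9\right) = 36 \cdot 0 = 0$)
$\left(\left(-1\right) \left(-27375\right) + G{\left(w{\left(1 \right)},-83 \right)}\right) \left(d + f{\left(151 \right)}\right) = \left(\left(-1\right) \left(-27375\right) + 45\right) \left(0 - 218\right) = \left(27375 + 45\right) \left(-218\right) = 27420 \left(-218\right) = -5977560$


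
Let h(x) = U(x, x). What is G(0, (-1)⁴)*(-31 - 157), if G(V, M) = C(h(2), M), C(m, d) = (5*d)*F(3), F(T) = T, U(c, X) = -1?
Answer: -2820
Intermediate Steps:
h(x) = -1
C(m, d) = 15*d (C(m, d) = (5*d)*3 = 15*d)
G(V, M) = 15*M
G(0, (-1)⁴)*(-31 - 157) = (15*(-1)⁴)*(-31 - 157) = (15*1)*(-188) = 15*(-188) = -2820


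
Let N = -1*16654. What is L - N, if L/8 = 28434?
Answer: 244126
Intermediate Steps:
N = -16654
L = 227472 (L = 8*28434 = 227472)
L - N = 227472 - 1*(-16654) = 227472 + 16654 = 244126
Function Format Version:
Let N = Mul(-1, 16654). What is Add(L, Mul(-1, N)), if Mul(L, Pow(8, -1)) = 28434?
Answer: 244126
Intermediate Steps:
N = -16654
L = 227472 (L = Mul(8, 28434) = 227472)
Add(L, Mul(-1, N)) = Add(227472, Mul(-1, -16654)) = Add(227472, 16654) = 244126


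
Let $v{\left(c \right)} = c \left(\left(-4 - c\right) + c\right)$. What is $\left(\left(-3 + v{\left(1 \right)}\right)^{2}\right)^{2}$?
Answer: $2401$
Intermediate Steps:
$v{\left(c \right)} = - 4 c$ ($v{\left(c \right)} = c \left(-4\right) = - 4 c$)
$\left(\left(-3 + v{\left(1 \right)}\right)^{2}\right)^{2} = \left(\left(-3 - 4\right)^{2}\right)^{2} = \left(\left(-7\right)^{2}\right)^{2} = 49^{2} = 2401$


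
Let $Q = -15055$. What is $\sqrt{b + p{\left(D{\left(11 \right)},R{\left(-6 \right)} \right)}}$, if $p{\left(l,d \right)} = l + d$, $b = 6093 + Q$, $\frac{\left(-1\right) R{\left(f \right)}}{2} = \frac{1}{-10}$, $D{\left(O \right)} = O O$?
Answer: $\frac{2 i \sqrt{55255}}{5} \approx 94.026 i$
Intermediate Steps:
$D{\left(O \right)} = O^{2}$
$R{\left(f \right)} = \frac{1}{5}$ ($R{\left(f \right)} = - \frac{2}{-10} = \left(-2\right) \left(- \frac{1}{10}\right) = \frac{1}{5}$)
$b = -8962$ ($b = 6093 - 15055 = -8962$)
$p{\left(l,d \right)} = d + l$
$\sqrt{b + p{\left(D{\left(11 \right)},R{\left(-6 \right)} \right)}} = \sqrt{-8962 + \left(\frac{1}{5} + 11^{2}\right)} = \sqrt{-8962 + \left(\frac{1}{5} + 121\right)} = \sqrt{-8962 + \frac{606}{5}} = \sqrt{- \frac{44204}{5}} = \frac{2 i \sqrt{55255}}{5}$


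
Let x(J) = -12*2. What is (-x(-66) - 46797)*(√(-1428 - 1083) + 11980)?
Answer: -560340540 - 420957*I*√31 ≈ -5.6034e+8 - 2.3438e+6*I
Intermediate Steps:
x(J) = -24
(-x(-66) - 46797)*(√(-1428 - 1083) + 11980) = (-1*(-24) - 46797)*(√(-1428 - 1083) + 11980) = (24 - 46797)*(√(-2511) + 11980) = -46773*(9*I*√31 + 11980) = -46773*(11980 + 9*I*√31) = -560340540 - 420957*I*√31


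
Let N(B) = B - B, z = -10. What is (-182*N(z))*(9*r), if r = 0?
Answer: 0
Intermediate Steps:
N(B) = 0
(-182*N(z))*(9*r) = (-182*0)*(9*0) = 0*0 = 0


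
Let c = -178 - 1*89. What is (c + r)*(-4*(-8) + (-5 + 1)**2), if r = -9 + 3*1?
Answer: -13104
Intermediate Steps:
c = -267 (c = -178 - 89 = -267)
r = -6 (r = -9 + 3 = -6)
(c + r)*(-4*(-8) + (-5 + 1)**2) = (-267 - 6)*(-4*(-8) + (-5 + 1)**2) = -273*(32 + (-4)**2) = -273*(32 + 16) = -273*48 = -13104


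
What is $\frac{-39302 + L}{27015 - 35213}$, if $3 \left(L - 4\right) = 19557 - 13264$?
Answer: $\frac{111601}{24594} \approx 4.5377$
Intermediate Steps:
$L = \frac{6305}{3}$ ($L = 4 + \frac{19557 - 13264}{3} = 4 + \frac{1}{3} \cdot 6293 = 4 + \frac{6293}{3} = \frac{6305}{3} \approx 2101.7$)
$\frac{-39302 + L}{27015 - 35213} = \frac{-39302 + \frac{6305}{3}}{27015 - 35213} = - \frac{111601}{3 \left(-8198\right)} = \left(- \frac{111601}{3}\right) \left(- \frac{1}{8198}\right) = \frac{111601}{24594}$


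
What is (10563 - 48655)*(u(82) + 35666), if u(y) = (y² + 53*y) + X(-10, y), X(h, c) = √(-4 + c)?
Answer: -1780267712 - 38092*√78 ≈ -1.7806e+9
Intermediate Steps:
u(y) = y² + √(-4 + y) + 53*y (u(y) = (y² + 53*y) + √(-4 + y) = y² + √(-4 + y) + 53*y)
(10563 - 48655)*(u(82) + 35666) = (10563 - 48655)*((82² + √(-4 + 82) + 53*82) + 35666) = -38092*((6724 + √78 + 4346) + 35666) = -38092*((11070 + √78) + 35666) = -38092*(46736 + √78) = -1780267712 - 38092*√78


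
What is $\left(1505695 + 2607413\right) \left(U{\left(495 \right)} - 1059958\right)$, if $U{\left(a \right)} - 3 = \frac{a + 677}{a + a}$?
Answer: $- \frac{239783748648668}{55} \approx -4.3597 \cdot 10^{12}$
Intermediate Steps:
$U{\left(a \right)} = 3 + \frac{677 + a}{2 a}$ ($U{\left(a \right)} = 3 + \frac{a + 677}{a + a} = 3 + \frac{677 + a}{2 a}$)
$\left(1505695 + 2607413\right) \left(U{\left(495 \right)} - 1059958\right) = \left(1505695 + 2607413\right) \left(\frac{677 + 7 \cdot 495}{2 \cdot 495} - 1059958\right) = 4113108 \left(\frac{1}{2} \cdot \frac{1}{495} \left(677 + 3465\right) - 1059958\right) = 4113108 \left(\frac{1}{2} \cdot \frac{1}{495} \cdot 4142 - 1059958\right) = 4113108 \left(\frac{2071}{495} - 1059958\right) = 4113108 \left(- \frac{524677139}{495}\right) = - \frac{239783748648668}{55}$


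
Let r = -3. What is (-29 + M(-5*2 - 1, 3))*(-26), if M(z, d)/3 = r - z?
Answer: 130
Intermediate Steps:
M(z, d) = -9 - 3*z (M(z, d) = 3*(-3 - z) = -9 - 3*z)
(-29 + M(-5*2 - 1, 3))*(-26) = (-29 + (-9 - 3*(-5*2 - 1)))*(-26) = (-29 + (-9 - 3*(-10 - 1)))*(-26) = (-29 + (-9 - 3*(-11)))*(-26) = (-29 + (-9 + 33))*(-26) = (-29 + 24)*(-26) = -5*(-26) = 130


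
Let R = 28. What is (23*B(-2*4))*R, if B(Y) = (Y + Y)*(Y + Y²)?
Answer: -577024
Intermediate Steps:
B(Y) = 2*Y*(Y + Y²) (B(Y) = (2*Y)*(Y + Y²) = 2*Y*(Y + Y²))
(23*B(-2*4))*R = (23*(2*(-2*4)²*(1 - 2*4)))*28 = (23*(2*(-8)²*(1 - 8)))*28 = (23*(2*64*(-7)))*28 = (23*(-896))*28 = -20608*28 = -577024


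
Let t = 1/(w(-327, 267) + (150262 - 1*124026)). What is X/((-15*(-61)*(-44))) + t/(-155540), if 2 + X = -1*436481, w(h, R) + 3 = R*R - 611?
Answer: 7476525709252/689614315005 ≈ 10.842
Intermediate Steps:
w(h, R) = -614 + R**2 (w(h, R) = -3 + (R*R - 611) = -3 + (R**2 - 611) = -3 + (-611 + R**2) = -614 + R**2)
X = -436483 (X = -2 - 1*436481 = -2 - 436481 = -436483)
t = 1/96911 (t = 1/((-614 + 267**2) + (150262 - 1*124026)) = 1/((-614 + 71289) + (150262 - 124026)) = 1/(70675 + 26236) = 1/96911 ≈ 1.0319e-5)
X/((-15*(-61)*(-44))) + t/(-155540) = -436483/(-15*(-61)*(-44)) + (1/96911)/(-155540) = -436483/(915*(-44)) + (1/96911)*(-1/155540) = -436483/(-40260) - 1/15073536940 = -436483*(-1/40260) - 1/15073536940 = 436483/40260 - 1/15073536940 = 7476525709252/689614315005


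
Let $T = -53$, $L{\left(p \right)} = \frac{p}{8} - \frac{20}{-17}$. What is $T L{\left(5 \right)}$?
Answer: $- \frac{12985}{136} \approx -95.478$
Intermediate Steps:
$L{\left(p \right)} = \frac{20}{17} + \frac{p}{8}$ ($L{\left(p \right)} = p \frac{1}{8} - - \frac{20}{17} = \frac{p}{8} + \frac{20}{17} = \frac{20}{17} + \frac{p}{8}$)
$T L{\left(5 \right)} = - 53 \left(\frac{20}{17} + \frac{1}{8} \cdot 5\right) = - 53 \left(\frac{20}{17} + \frac{5}{8}\right) = \left(-53\right) \frac{245}{136} = - \frac{12985}{136}$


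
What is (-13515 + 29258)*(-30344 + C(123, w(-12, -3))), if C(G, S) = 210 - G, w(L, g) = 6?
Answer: -476335951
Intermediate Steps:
(-13515 + 29258)*(-30344 + C(123, w(-12, -3))) = (-13515 + 29258)*(-30344 + (210 - 1*123)) = 15743*(-30344 + (210 - 123)) = 15743*(-30344 + 87) = 15743*(-30257) = -476335951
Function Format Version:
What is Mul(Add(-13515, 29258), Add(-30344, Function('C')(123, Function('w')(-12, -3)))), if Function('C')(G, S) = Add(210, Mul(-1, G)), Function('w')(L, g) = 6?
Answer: -476335951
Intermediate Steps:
Mul(Add(-13515, 29258), Add(-30344, Function('C')(123, Function('w')(-12, -3)))) = Mul(Add(-13515, 29258), Add(-30344, Add(210, Mul(-1, 123)))) = Mul(15743, Add(-30344, Add(210, -123))) = Mul(15743, Add(-30344, 87)) = Mul(15743, -30257) = -476335951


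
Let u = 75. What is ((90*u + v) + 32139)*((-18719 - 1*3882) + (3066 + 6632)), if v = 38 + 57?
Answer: -503010552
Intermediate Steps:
v = 95
((90*u + v) + 32139)*((-18719 - 1*3882) + (3066 + 6632)) = ((90*75 + 95) + 32139)*((-18719 - 1*3882) + (3066 + 6632)) = ((6750 + 95) + 32139)*((-18719 - 3882) + 9698) = (6845 + 32139)*(-22601 + 9698) = 38984*(-12903) = -503010552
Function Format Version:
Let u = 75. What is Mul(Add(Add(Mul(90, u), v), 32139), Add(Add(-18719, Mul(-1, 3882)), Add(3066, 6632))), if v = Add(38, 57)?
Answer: -503010552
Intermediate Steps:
v = 95
Mul(Add(Add(Mul(90, u), v), 32139), Add(Add(-18719, Mul(-1, 3882)), Add(3066, 6632))) = Mul(Add(Add(Mul(90, 75), 95), 32139), Add(Add(-18719, Mul(-1, 3882)), Add(3066, 6632))) = Mul(Add(Add(6750, 95), 32139), Add(Add(-18719, -3882), 9698)) = Mul(Add(6845, 32139), Add(-22601, 9698)) = Mul(38984, -12903) = -503010552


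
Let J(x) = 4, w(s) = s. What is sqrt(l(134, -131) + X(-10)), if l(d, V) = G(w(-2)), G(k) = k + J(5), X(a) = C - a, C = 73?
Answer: sqrt(85) ≈ 9.2195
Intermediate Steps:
X(a) = 73 - a
G(k) = 4 + k (G(k) = k + 4 = 4 + k)
l(d, V) = 2 (l(d, V) = 4 - 2 = 2)
sqrt(l(134, -131) + X(-10)) = sqrt(2 + (73 - 1*(-10))) = sqrt(2 + (73 + 10)) = sqrt(2 + 83) = sqrt(85)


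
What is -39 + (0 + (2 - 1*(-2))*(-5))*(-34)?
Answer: 641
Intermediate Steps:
-39 + (0 + (2 - 1*(-2))*(-5))*(-34) = -39 + (0 + (2 + 2)*(-5))*(-34) = -39 + (0 + 4*(-5))*(-34) = -39 + (0 - 20)*(-34) = -39 - 20*(-34) = -39 + 680 = 641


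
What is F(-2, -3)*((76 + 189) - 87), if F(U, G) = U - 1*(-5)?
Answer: 534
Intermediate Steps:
F(U, G) = 5 + U (F(U, G) = U + 5 = 5 + U)
F(-2, -3)*((76 + 189) - 87) = (5 - 2)*((76 + 189) - 87) = 3*(265 - 87) = 3*178 = 534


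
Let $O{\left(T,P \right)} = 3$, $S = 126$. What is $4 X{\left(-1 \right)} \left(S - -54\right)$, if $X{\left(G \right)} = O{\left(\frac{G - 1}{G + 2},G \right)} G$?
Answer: $-2160$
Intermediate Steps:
$X{\left(G \right)} = 3 G$
$4 X{\left(-1 \right)} \left(S - -54\right) = 4 \cdot 3 \left(-1\right) \left(126 - -54\right) = 4 \left(-3\right) \left(126 + 54\right) = \left(-12\right) 180 = -2160$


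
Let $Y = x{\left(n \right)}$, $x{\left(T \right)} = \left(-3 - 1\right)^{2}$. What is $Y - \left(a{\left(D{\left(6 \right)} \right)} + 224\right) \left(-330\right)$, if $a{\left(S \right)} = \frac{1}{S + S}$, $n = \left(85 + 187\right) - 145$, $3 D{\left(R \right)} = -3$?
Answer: $73771$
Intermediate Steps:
$D{\left(R \right)} = -1$ ($D{\left(R \right)} = \frac{1}{3} \left(-3\right) = -1$)
$n = 127$ ($n = 272 - 145 = 127$)
$a{\left(S \right)} = \frac{1}{2 S}$
$x{\left(T \right)} = 16$ ($x{\left(T \right)} = \left(-4\right)^{2} = 16$)
$Y = 16$
$Y - \left(a{\left(D{\left(6 \right)} \right)} + 224\right) \left(-330\right) = 16 - \left(\frac{1}{2 \left(-1\right)} + 224\right) \left(-330\right) = 16 - \left(\frac{1}{2} \left(-1\right) + 224\right) \left(-330\right) = 16 - \left(- \frac{1}{2} + 224\right) \left(-330\right) = 16 - \frac{447}{2} \left(-330\right) = 16 - -73755 = 16 + 73755 = 73771$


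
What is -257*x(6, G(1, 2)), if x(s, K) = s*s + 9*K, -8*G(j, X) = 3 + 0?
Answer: -67077/8 ≈ -8384.6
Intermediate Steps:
G(j, X) = -3/8 (G(j, X) = -(3 + 0)/8 = -⅛*3 = -3/8)
x(s, K) = s² + 9*K
-257*x(6, G(1, 2)) = -257*(6² + 9*(-3/8)) = -257*(36 - 27/8) = -257*261/8 = -67077/8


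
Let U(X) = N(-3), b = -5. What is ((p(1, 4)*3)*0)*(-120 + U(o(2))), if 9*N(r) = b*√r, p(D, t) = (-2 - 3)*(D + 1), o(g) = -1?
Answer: 0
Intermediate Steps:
p(D, t) = -5 - 5*D (p(D, t) = -5*(1 + D) = -5 - 5*D)
N(r) = -5*√r/9 (N(r) = (-5*√r)/9 = -5*√r/9)
U(X) = -5*I*√3/9
((p(1, 4)*3)*0)*(-120 + U(o(2))) = (((-5 - 5*1)*3)*0)*(-120 - 5*I*√3/9) = (((-5 - 5)*3)*0)*(-120 - 5*I*√3/9) = (-10*3*0)*(-120 - 5*I*√3/9) = (-30*0)*(-120 - 5*I*√3/9) = 0*(-120 - 5*I*√3/9) = 0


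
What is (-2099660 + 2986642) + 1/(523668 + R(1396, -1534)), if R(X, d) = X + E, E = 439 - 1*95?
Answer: 466027438657/525408 ≈ 8.8698e+5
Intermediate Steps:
E = 344 (E = 439 - 95 = 344)
R(X, d) = 344 + X (R(X, d) = X + 344 = 344 + X)
(-2099660 + 2986642) + 1/(523668 + R(1396, -1534)) = (-2099660 + 2986642) + 1/(523668 + (344 + 1396)) = 886982 + 1/(523668 + 1740) = 886982 + 1/525408 = 466027438657/525408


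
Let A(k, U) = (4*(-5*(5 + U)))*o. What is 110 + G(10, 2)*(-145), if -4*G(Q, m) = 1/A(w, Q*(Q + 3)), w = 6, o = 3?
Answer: 712771/6480 ≈ 110.00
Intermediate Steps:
A(k, U) = -300 - 60*U (A(k, U) = (4*(-5*(5 + U)))*3 = (4*(-25 - 5*U))*3 = (-100 - 20*U)*3 = -300 - 60*U)
G(Q, m) = -1/(4*(-300 - 60*Q*(3 + Q))) (G(Q, m) = -1/(4*(-300 - 60*Q*(Q + 3))) = -1/(4*(-300 - 60*Q*(3 + Q))))
110 + G(10, 2)*(-145) = 110 + (1/(240*(5 + 10*(3 + 10))))*(-145) = 110 + (1/(240*(5 + 10*13)))*(-145) = 110 + (1/(240*(5 + 130)))*(-145) = 110 + ((1/240)/135)*(-145) = 110 + ((1/240)*(1/135))*(-145) = 110 + (1/32400)*(-145) = 110 - 29/6480 = 712771/6480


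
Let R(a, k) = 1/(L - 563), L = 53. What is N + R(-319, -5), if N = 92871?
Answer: 47364209/510 ≈ 92871.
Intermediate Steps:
R(a, k) = -1/510 (R(a, k) = 1/(53 - 563) = 1/(-510) = -1/510)
N + R(-319, -5) = 92871 - 1/510 = 47364209/510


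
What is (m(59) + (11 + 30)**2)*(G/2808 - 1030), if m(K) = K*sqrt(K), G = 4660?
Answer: -1213505495/702 - 42591805*sqrt(59)/702 ≈ -2.1947e+6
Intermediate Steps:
m(K) = K**(3/2)
(m(59) + (11 + 30)**2)*(G/2808 - 1030) = (59**(3/2) + (11 + 30)**2)*(4660/2808 - 1030) = (59*sqrt(59) + 41**2)*(4660*(1/2808) - 1030) = (59*sqrt(59) + 1681)*(1165/702 - 1030) = (1681 + 59*sqrt(59))*(-721895/702) = -1213505495/702 - 42591805*sqrt(59)/702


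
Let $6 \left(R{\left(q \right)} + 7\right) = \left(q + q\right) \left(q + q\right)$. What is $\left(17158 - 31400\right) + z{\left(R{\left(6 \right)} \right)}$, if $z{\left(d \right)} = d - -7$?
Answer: $-14218$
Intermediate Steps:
$R{\left(q \right)} = -7 + \frac{2 q^{2}}{3}$ ($R{\left(q \right)} = -7 + \frac{\left(q + q\right) \left(q + q\right)}{6} = -7 + \frac{2 q 2 q}{6} = -7 + \frac{4 q^{2}}{6} = -7 + \frac{2 q^{2}}{3}$)
$z{\left(d \right)} = 7 + d$ ($z{\left(d \right)} = d + 7 = 7 + d$)
$\left(17158 - 31400\right) + z{\left(R{\left(6 \right)} \right)} = \left(17158 - 31400\right) + \left(7 - \left(7 - \frac{2 \cdot 6^{2}}{3}\right)\right) = -14242 + \left(7 + \left(-7 + \frac{2}{3} \cdot 36\right)\right) = -14242 + \left(7 + \left(-7 + 24\right)\right) = -14242 + \left(7 + 17\right) = -14242 + 24 = -14218$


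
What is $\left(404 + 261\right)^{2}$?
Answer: $442225$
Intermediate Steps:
$\left(404 + 261\right)^{2} = 665^{2} = 442225$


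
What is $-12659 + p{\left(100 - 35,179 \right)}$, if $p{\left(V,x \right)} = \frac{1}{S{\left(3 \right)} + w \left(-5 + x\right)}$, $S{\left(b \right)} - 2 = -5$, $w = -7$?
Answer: $- \frac{15456640}{1221} \approx -12659.0$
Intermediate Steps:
$S{\left(b \right)} = -3$ ($S{\left(b \right)} = 2 - 5 = -3$)
$p{\left(V,x \right)} = \frac{1}{32 - 7 x}$ ($p{\left(V,x \right)} = \frac{1}{-3 - 7 \left(-5 + x\right)} = \frac{1}{-3 - \left(-35 + 7 x\right)} = \frac{1}{32 - 7 x}$)
$-12659 + p{\left(100 - 35,179 \right)} = -12659 - \frac{1}{-32 + 7 \cdot 179} = -12659 - \frac{1}{-32 + 1253} = -12659 - \frac{1}{1221} = - \frac{15456640}{1221}$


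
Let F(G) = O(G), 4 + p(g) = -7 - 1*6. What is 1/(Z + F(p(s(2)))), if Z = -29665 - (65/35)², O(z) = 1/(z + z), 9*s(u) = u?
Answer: -1666/49427685 ≈ -3.3706e-5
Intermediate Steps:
s(u) = u/9
p(g) = -17 (p(g) = -4 + (-7 - 1*6) = -4 + (-7 - 6) = -4 - 13 = -17)
O(z) = 1/(2*z)
F(G) = 1/(2*G)
Z = -1453754/49 (Z = -29665 - (65*(1/35))² = -29665 - (13/7)² = -29665 - 1*169/49 = -29665 - 169/49 = -1453754/49 ≈ -29668.)
1/(Z + F(p(s(2)))) = 1/(-1453754/49 + (½)/(-17)) = 1/(-1453754/49 + (½)*(-1/17)) = 1/(-1453754/49 - 1/34) = 1/(-49427685/1666) = -1666/49427685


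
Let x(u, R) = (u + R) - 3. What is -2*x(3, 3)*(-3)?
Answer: 18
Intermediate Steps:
x(u, R) = -3 + R + u (x(u, R) = (R + u) - 3 = -3 + R + u)
-2*x(3, 3)*(-3) = -2*(-3 + 3 + 3)*(-3) = -2*3*(-3) = -6*(-3) = 18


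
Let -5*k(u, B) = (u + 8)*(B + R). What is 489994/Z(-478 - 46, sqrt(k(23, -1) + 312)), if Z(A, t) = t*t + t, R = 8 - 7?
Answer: 489994/311 - 244997*sqrt(78)/24258 ≈ 1486.3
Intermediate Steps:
R = 1
k(u, B) = -(1 + B)*(8 + u)/5 (k(u, B) = -(u + 8)*(B + 1)/5 = -(8 + u)*(1 + B)/5 = -(1 + B)*(8 + u)/5)
Z(A, t) = t + t**2 (Z(A, t) = t**2 + t = t + t**2)
489994/Z(-478 - 46, sqrt(k(23, -1) + 312)) = 489994/((sqrt((-8/5 - 8/5*(-1) - 1/5*23 - 1/5*(-1)*23) + 312)*(1 + sqrt((-8/5 - 8/5*(-1) - 1/5*23 - 1/5*(-1)*23) + 312)))) = 489994/((sqrt((-8/5 + 8/5 - 23/5 + 23/5) + 312)*(1 + sqrt((-8/5 + 8/5 - 23/5 + 23/5) + 312)))) = 489994/((sqrt(0 + 312)*(1 + sqrt(0 + 312)))) = 489994/((sqrt(312)*(1 + sqrt(312)))) = 489994/(((2*sqrt(78))*(1 + 2*sqrt(78)))) = 489994/((2*sqrt(78)*(1 + 2*sqrt(78)))) = 489994*(sqrt(78)/(156*(1 + 2*sqrt(78)))) = 244997*sqrt(78)/(78*(1 + 2*sqrt(78)))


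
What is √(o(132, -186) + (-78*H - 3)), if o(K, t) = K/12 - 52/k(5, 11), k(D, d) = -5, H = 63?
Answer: I*√122390/5 ≈ 69.969*I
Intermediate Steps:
o(K, t) = 52/5 + K/12 (o(K, t) = K/12 - 52/(-5) = K*(1/12) - 52*(-⅕) = K/12 + 52/5 = 52/5 + K/12)
√(o(132, -186) + (-78*H - 3)) = √((52/5 + (1/12)*132) + (-78*63 - 3)) = √((52/5 + 11) + (-4914 - 3)) = √(107/5 - 4917) = √(-24478/5) = I*√122390/5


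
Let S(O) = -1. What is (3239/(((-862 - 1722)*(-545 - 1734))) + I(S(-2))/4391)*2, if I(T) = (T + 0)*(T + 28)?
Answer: -144778823/12929158988 ≈ -0.011198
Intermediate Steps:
I(T) = T*(28 + T)
(3239/(((-862 - 1722)*(-545 - 1734))) + I(S(-2))/4391)*2 = (3239/(((-862 - 1722)*(-545 - 1734))) - (28 - 1)/4391)*2 = (3239/((-2584*(-2279))) - 1*27*(1/4391))*2 = (3239/5888936 - 27*1/4391)*2 = (3239*(1/5888936) - 27/4391)*2 = (3239/5888936 - 27/4391)*2 = -144778823/25858317976*2 = -144778823/12929158988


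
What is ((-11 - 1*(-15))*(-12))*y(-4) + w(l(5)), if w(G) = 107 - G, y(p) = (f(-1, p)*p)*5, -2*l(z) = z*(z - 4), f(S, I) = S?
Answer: -1701/2 ≈ -850.50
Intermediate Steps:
l(z) = -z*(-4 + z)/2 (l(z) = -z*(z - 4)/2 = -z*(-4 + z)/2)
y(p) = -5*p (y(p) = -p*5 = -5*p)
((-11 - 1*(-15))*(-12))*y(-4) + w(l(5)) = ((-11 - 1*(-15))*(-12))*(-5*(-4)) + (107 - 5*(4 - 1*5)/2) = ((-11 + 15)*(-12))*20 + (107 - 5*(4 - 5)/2) = (4*(-12))*20 + (107 - 5*(-1)/2) = -48*20 + (107 - 1*(-5/2)) = -960 + (107 + 5/2) = -960 + 219/2 = -1701/2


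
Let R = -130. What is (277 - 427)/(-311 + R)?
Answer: 50/147 ≈ 0.34014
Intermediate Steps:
(277 - 427)/(-311 + R) = (277 - 427)/(-311 - 130) = -150/(-441) = -150*(-1/441) = 50/147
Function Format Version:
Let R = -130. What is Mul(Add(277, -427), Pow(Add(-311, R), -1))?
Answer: Rational(50, 147) ≈ 0.34014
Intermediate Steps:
Mul(Add(277, -427), Pow(Add(-311, R), -1)) = Mul(Add(277, -427), Pow(Add(-311, -130), -1)) = Mul(-150, Pow(-441, -1)) = Mul(-150, Rational(-1, 441)) = Rational(50, 147)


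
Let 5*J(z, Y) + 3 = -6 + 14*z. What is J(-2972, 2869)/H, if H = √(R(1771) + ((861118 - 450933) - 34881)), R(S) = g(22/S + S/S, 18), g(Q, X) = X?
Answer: -41617*√375322/1876610 ≈ -13.586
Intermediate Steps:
R(S) = 18
J(z, Y) = -9/5 + 14*z/5 (J(z, Y) = -⅗ + (-6 + 14*z)/5 = -⅗ + (-6/5 + 14*z/5) = -9/5 + 14*z/5)
H = √375322 (H = √(18 + ((861118 - 450933) - 34881)) = √(18 + (410185 - 34881)) = √(18 + 375304) = √375322 ≈ 612.63)
J(-2972, 2869)/H = (-9/5 + (14/5)*(-2972))/(√375322) = (-9/5 - 41608/5)*(√375322/375322) = -41617*√375322/1876610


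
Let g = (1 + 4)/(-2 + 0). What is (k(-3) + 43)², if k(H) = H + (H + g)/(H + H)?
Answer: 241081/144 ≈ 1674.2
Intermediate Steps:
g = -5/2 (g = 5/(-2) = 5*(-½) = -5/2 ≈ -2.5000)
k(H) = H + (-5/2 + H)/(2*H) (k(H) = H + (H - 5/2)/(H + H) = H + (-5/2 + H)/((2*H)) = H + (-5/2 + H)*(1/(2*H)) = H + (-5/2 + H)/(2*H))
(k(-3) + 43)² = ((½ - 3 - 5/4/(-3)) + 43)² = ((½ - 3 - 5/4*(-⅓)) + 43)² = ((½ - 3 + 5/12) + 43)² = (-25/12 + 43)² = (491/12)² = 241081/144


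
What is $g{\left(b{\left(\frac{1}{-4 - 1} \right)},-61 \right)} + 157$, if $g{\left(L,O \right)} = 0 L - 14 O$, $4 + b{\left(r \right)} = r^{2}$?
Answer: $1011$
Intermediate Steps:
$b{\left(r \right)} = -4 + r^{2}$
$g{\left(L,O \right)} = - 14 O$ ($g{\left(L,O \right)} = 0 - 14 O = - 14 O$)
$g{\left(b{\left(\frac{1}{-4 - 1} \right)},-61 \right)} + 157 = \left(-14\right) \left(-61\right) + 157 = 854 + 157 = 1011$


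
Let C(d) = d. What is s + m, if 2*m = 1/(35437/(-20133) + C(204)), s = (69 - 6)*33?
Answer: 16930127943/8143390 ≈ 2079.0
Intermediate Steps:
s = 2079 (s = 63*33 = 2079)
m = 20133/8143390 (m = 1/(2*(35437/(-20133) + 204)) = 1/(2*(35437*(-1/20133) + 204)) = 1/(2*(-35437/20133 + 204)) = 1/(2*(4071695/20133)) = (1/2)*(20133/4071695) = 20133/8143390 ≈ 0.0024723)
s + m = 2079 + 20133/8143390 = 16930127943/8143390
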